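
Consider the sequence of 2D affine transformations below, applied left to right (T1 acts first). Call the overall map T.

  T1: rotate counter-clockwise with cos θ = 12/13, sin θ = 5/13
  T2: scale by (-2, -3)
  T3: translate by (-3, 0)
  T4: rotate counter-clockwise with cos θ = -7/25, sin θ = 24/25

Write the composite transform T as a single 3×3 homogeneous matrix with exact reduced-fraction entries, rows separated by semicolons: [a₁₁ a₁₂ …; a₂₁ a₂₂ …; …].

T1 = [12/13 -5/13 0; 5/13 12/13 0; 0 0 1]
T2·T1 = [-24/13 10/13 0; -15/13 -36/13 0; 0 0 1]
T3·…·T1 = [-24/13 10/13 -3; -15/13 -36/13 0; 0 0 1]
T4·…·T1 = [528/325 794/325 21/25; -471/325 492/325 -72/25; 0 0 1]

T = [528/325 794/325 21/25; -471/325 492/325 -72/25; 0 0 1]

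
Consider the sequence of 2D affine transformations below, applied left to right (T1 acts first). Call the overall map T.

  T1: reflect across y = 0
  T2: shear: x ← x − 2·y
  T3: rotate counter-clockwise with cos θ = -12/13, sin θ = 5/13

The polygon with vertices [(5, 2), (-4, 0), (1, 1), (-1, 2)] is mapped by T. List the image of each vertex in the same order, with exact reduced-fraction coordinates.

image vertices: (-98/13, 69/13), (48/13, -20/13), (-31/13, 27/13), (-2, 3)

T1 reflect across y = 0: (5, 2) → (5, -2); (-4, 0) → (-4, 0); (1, 1) → (1, -1); (-1, 2) → (-1, -2)
T2 shear: x ← x − 2·y: (5, -2) → (9, -2); (-4, 0) → (-4, 0); (1, -1) → (3, -1); (-1, -2) → (3, -2)
T3 rotate counter-clockwise with cos θ = -12/13, sin θ = 5/13: (9, -2) → (-98/13, 69/13); (-4, 0) → (48/13, -20/13); (3, -1) → (-31/13, 27/13); (3, -2) → (-2, 3)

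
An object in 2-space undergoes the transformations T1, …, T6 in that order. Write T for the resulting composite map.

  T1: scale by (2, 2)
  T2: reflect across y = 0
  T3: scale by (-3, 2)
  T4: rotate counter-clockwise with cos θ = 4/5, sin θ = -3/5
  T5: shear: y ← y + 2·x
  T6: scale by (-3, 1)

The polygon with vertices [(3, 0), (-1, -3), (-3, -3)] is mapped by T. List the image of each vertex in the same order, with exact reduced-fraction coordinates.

T1 scale by (2, 2): (3, 0) → (6, 0); (-1, -3) → (-2, -6); (-3, -3) → (-6, -6)
T2 reflect across y = 0: (6, 0) → (6, 0); (-2, -6) → (-2, 6); (-6, -6) → (-6, 6)
T3 scale by (-3, 2): (6, 0) → (-18, 0); (-2, 6) → (6, 12); (-6, 6) → (18, 12)
T4 rotate counter-clockwise with cos θ = 4/5, sin θ = -3/5: (-18, 0) → (-72/5, 54/5); (6, 12) → (12, 6); (18, 12) → (108/5, -6/5)
T5 shear: y ← y + 2·x: (-72/5, 54/5) → (-72/5, -18); (12, 6) → (12, 30); (108/5, -6/5) → (108/5, 42)
T6 scale by (-3, 1): (-72/5, -18) → (216/5, -18); (12, 30) → (-36, 30); (108/5, 42) → (-324/5, 42)

image vertices: (216/5, -18), (-36, 30), (-324/5, 42)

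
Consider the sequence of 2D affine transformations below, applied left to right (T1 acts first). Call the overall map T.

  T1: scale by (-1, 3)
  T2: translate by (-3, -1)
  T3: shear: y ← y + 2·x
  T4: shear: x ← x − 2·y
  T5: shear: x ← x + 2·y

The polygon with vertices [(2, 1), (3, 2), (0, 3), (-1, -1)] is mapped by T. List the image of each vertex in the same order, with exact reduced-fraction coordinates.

T1 scale by (-1, 3): (2, 1) → (-2, 3); (3, 2) → (-3, 6); (0, 3) → (0, 9); (-1, -1) → (1, -3)
T2 translate by (-3, -1): (-2, 3) → (-5, 2); (-3, 6) → (-6, 5); (0, 9) → (-3, 8); (1, -3) → (-2, -4)
T3 shear: y ← y + 2·x: (-5, 2) → (-5, -8); (-6, 5) → (-6, -7); (-3, 8) → (-3, 2); (-2, -4) → (-2, -8)
T4 shear: x ← x − 2·y: (-5, -8) → (11, -8); (-6, -7) → (8, -7); (-3, 2) → (-7, 2); (-2, -8) → (14, -8)
T5 shear: x ← x + 2·y: (11, -8) → (-5, -8); (8, -7) → (-6, -7); (-7, 2) → (-3, 2); (14, -8) → (-2, -8)

image vertices: (-5, -8), (-6, -7), (-3, 2), (-2, -8)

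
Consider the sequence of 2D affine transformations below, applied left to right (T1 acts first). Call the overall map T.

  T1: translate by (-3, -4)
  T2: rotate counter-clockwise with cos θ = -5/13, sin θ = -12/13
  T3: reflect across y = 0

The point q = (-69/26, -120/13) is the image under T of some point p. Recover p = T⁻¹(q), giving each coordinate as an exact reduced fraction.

p = (-9/2, -2)

T1 = [1 0 -3; 0 1 -4; 0 0 1]
T2·T1 = [-5/13 12/13 -33/13; -12/13 -5/13 56/13; 0 0 1]
T3·…·T1 = [-5/13 12/13 -33/13; 12/13 5/13 -56/13; 0 0 1]
det M = -1; M⁻¹ = [-5/13 12/13 3; 12/13 5/13 4; 0 0 1]
M⁻¹ · (-69/26, -120/13)ᵀ = (-9/2, -2)ᵀ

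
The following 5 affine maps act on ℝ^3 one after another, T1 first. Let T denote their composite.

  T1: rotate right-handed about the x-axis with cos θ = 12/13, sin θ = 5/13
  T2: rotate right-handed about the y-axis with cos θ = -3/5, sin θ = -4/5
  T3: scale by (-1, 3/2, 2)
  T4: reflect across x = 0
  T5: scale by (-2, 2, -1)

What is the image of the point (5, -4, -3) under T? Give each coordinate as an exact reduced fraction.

T1 rotate right-handed about the x-axis with cos θ = 12/13, sin θ = 5/13: (5, -4, -3) → (5, -33/13, -56/13)
T2 rotate right-handed about the y-axis with cos θ = -3/5, sin θ = -4/5: (5, -33/13, -56/13) → (29/65, -33/13, 428/65)
T3 scale by (-1, 3/2, 2): (29/65, -33/13, 428/65) → (-29/65, -99/26, 856/65)
T4 reflect across x = 0: (-29/65, -99/26, 856/65) → (29/65, -99/26, 856/65)
T5 scale by (-2, 2, -1): (29/65, -99/26, 856/65) → (-58/65, -99/13, -856/65)

T(p) = (-58/65, -99/13, -856/65)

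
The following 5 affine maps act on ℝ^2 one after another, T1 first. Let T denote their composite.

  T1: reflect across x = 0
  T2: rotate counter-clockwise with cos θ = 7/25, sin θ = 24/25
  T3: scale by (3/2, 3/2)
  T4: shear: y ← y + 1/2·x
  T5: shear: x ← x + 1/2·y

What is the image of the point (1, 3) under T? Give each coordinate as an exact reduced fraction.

T(p) = (-1203/200, -51/20)

T1 reflect across x = 0: (1, 3) → (-1, 3)
T2 rotate counter-clockwise with cos θ = 7/25, sin θ = 24/25: (-1, 3) → (-79/25, -3/25)
T3 scale by (3/2, 3/2): (-79/25, -3/25) → (-237/50, -9/50)
T4 shear: y ← y + 1/2·x: (-237/50, -9/50) → (-237/50, -51/20)
T5 shear: x ← x + 1/2·y: (-237/50, -51/20) → (-1203/200, -51/20)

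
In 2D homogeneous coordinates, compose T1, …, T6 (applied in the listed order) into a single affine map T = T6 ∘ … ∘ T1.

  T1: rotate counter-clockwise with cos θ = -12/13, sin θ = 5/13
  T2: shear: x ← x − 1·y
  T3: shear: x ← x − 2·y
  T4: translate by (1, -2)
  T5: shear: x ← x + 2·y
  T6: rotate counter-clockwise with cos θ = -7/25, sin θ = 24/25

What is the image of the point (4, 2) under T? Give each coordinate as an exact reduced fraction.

T1 rotate counter-clockwise with cos θ = -12/13, sin θ = 5/13: (4, 2) → (-58/13, -4/13)
T2 shear: x ← x − 1·y: (-58/13, -4/13) → (-54/13, -4/13)
T3 shear: x ← x − 2·y: (-54/13, -4/13) → (-46/13, -4/13)
T4 translate by (1, -2): (-46/13, -4/13) → (-33/13, -30/13)
T5 shear: x ← x + 2·y: (-33/13, -30/13) → (-93/13, -30/13)
T6 rotate counter-clockwise with cos θ = -7/25, sin θ = 24/25: (-93/13, -30/13) → (1371/325, -2022/325)

T(p) = (1371/325, -2022/325)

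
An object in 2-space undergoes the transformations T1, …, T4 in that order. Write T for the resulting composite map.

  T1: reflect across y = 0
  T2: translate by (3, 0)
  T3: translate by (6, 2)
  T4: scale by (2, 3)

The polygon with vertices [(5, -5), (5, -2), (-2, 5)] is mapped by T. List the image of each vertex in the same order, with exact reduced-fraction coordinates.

image vertices: (28, 21), (28, 12), (14, -9)

T1 reflect across y = 0: (5, -5) → (5, 5); (5, -2) → (5, 2); (-2, 5) → (-2, -5)
T2 translate by (3, 0): (5, 5) → (8, 5); (5, 2) → (8, 2); (-2, -5) → (1, -5)
T3 translate by (6, 2): (8, 5) → (14, 7); (8, 2) → (14, 4); (1, -5) → (7, -3)
T4 scale by (2, 3): (14, 7) → (28, 21); (14, 4) → (28, 12); (7, -3) → (14, -9)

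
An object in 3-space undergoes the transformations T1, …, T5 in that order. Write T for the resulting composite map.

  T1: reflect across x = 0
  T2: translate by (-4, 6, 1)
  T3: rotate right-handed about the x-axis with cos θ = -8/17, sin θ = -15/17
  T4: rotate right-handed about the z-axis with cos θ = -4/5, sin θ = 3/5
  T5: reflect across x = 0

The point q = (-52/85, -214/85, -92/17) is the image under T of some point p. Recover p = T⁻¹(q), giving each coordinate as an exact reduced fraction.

T1 = [-1 0 0 0; 0 1 0 0; 0 0 1 0; 0 0 0 1]
T2·T1 = [-1 0 0 -4; 0 1 0 6; 0 0 1 1; 0 0 0 1]
T3·…·T1 = [-1 0 0 -4; 0 -8/17 15/17 -33/17; 0 -15/17 -8/17 -98/17; 0 0 0 1]
T4·…·T1 = [4/5 24/85 -9/17 371/85; -3/5 32/85 -12/17 -72/85; 0 -15/17 -8/17 -98/17; 0 0 0 1]
T5·…·T1 = [-4/5 -24/85 9/17 -371/85; -3/5 32/85 -12/17 -72/85; 0 -15/17 -8/17 -98/17; 0 0 0 1]
det M = 1; M⁻¹ = [-4/5 -3/5 0 -4; -24/85 32/85 -15/17 -6; 9/17 -12/17 -8/17 -1; 0 0 0 1]
M⁻¹ · (-52/85, -214/85, -92/17)ᵀ = (-2, -2, 3)ᵀ

p = (-2, -2, 3)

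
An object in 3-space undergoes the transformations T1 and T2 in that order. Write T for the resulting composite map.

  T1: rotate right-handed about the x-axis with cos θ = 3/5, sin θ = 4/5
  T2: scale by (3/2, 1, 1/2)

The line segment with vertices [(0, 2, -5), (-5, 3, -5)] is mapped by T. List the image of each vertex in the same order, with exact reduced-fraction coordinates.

T1 rotate right-handed about the x-axis with cos θ = 3/5, sin θ = 4/5: (0, 2, -5) → (0, 26/5, -7/5); (-5, 3, -5) → (-5, 29/5, -3/5)
T2 scale by (3/2, 1, 1/2): (0, 26/5, -7/5) → (0, 26/5, -7/10); (-5, 29/5, -3/5) → (-15/2, 29/5, -3/10)

image vertices: (0, 26/5, -7/10), (-15/2, 29/5, -3/10)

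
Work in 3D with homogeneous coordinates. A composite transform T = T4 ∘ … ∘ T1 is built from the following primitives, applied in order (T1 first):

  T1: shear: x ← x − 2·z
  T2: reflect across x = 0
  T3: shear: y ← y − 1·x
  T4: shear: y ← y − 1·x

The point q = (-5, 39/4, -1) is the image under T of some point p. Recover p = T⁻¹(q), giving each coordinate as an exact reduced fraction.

T1 = [1 0 -2 0; 0 1 0 0; 0 0 1 0; 0 0 0 1]
T2·T1 = [-1 0 2 0; 0 1 0 0; 0 0 1 0; 0 0 0 1]
T3·…·T1 = [-1 0 2 0; 1 1 -2 0; 0 0 1 0; 0 0 0 1]
T4·…·T1 = [-1 0 2 0; 2 1 -4 0; 0 0 1 0; 0 0 0 1]
det M = -1; M⁻¹ = [-1 0 2 0; 2 1 0 0; 0 0 1 0; 0 0 0 1]
M⁻¹ · (-5, 39/4, -1)ᵀ = (3, -1/4, -1)ᵀ

p = (3, -1/4, -1)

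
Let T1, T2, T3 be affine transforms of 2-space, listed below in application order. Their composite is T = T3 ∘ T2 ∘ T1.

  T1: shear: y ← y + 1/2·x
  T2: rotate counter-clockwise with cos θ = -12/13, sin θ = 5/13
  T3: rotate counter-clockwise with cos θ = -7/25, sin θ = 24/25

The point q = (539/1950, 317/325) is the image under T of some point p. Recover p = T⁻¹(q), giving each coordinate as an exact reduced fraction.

T1 = [1 0 0; 1/2 1 0; 0 0 1]
T2·T1 = [-29/26 -5/13 0; -1/13 -12/13 0; 0 0 1]
T3·…·T1 = [251/650 323/325 0; -341/325 -36/325 0; 0 0 1]
det M = 1; M⁻¹ = [-36/325 -323/325 0; 341/325 251/650 0; 0 0 1]
M⁻¹ · (539/1950, 317/325)ᵀ = (-1, 2/3)ᵀ

p = (-1, 2/3)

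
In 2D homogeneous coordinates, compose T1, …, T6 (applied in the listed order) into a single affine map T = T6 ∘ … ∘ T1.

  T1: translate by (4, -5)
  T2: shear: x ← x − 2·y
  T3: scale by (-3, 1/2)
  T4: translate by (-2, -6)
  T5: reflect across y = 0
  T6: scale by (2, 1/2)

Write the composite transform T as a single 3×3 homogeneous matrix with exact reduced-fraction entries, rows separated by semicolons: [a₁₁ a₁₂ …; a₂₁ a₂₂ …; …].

T = [-6 12 -88; 0 -1/4 17/4; 0 0 1]

T1 = [1 0 4; 0 1 -5; 0 0 1]
T2·T1 = [1 -2 14; 0 1 -5; 0 0 1]
T3·…·T1 = [-3 6 -42; 0 1/2 -5/2; 0 0 1]
T4·…·T1 = [-3 6 -44; 0 1/2 -17/2; 0 0 1]
T5·…·T1 = [-3 6 -44; 0 -1/2 17/2; 0 0 1]
T6·…·T1 = [-6 12 -88; 0 -1/4 17/4; 0 0 1]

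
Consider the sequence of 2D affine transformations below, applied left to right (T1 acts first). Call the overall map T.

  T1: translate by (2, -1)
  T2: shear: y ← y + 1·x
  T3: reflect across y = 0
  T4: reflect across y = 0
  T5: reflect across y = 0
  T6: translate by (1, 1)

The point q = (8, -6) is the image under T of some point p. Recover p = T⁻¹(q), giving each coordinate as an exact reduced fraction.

T1 = [1 0 2; 0 1 -1; 0 0 1]
T2·T1 = [1 0 2; 1 1 1; 0 0 1]
T3·…·T1 = [1 0 2; -1 -1 -1; 0 0 1]
T4·…·T1 = [1 0 2; 1 1 1; 0 0 1]
T5·…·T1 = [1 0 2; -1 -1 -1; 0 0 1]
T6·…·T1 = [1 0 3; -1 -1 0; 0 0 1]
det M = -1; M⁻¹ = [1 0 -3; -1 -1 3; 0 0 1]
M⁻¹ · (8, -6)ᵀ = (5, 1)ᵀ

p = (5, 1)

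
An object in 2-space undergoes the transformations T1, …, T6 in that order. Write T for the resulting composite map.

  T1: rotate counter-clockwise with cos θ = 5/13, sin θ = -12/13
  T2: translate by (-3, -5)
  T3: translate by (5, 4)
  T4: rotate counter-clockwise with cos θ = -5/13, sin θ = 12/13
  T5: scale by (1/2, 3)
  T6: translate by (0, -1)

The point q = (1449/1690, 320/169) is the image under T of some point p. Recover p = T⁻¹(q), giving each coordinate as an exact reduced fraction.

T1 = [5/13 12/13 0; -12/13 5/13 0; 0 0 1]
T2·T1 = [5/13 12/13 -3; -12/13 5/13 -5; 0 0 1]
T3·…·T1 = [5/13 12/13 2; -12/13 5/13 -1; 0 0 1]
T4·…·T1 = [119/169 -120/169 2/13; 120/169 119/169 29/13; 0 0 1]
T5·…·T1 = [119/338 -60/169 1/13; 360/169 357/169 87/13; 0 0 1]
T6·…·T1 = [119/338 -60/169 1/13; 360/169 357/169 74/13; 0 0 1]
det M = 3/2; M⁻¹ = [238/169 40/169 -246/169; -240/169 119/507 -622/507; 0 0 1]
M⁻¹ · (1449/1690, 320/169)ᵀ = (1/5, -2)ᵀ

p = (1/5, -2)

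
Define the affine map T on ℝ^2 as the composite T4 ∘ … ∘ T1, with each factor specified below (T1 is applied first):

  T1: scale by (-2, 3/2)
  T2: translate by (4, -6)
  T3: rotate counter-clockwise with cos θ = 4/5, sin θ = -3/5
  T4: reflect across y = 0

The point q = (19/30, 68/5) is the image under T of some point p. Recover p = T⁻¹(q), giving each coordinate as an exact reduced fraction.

p = (-7/3, -3)

T1 = [-2 0 0; 0 3/2 0; 0 0 1]
T2·T1 = [-2 0 4; 0 3/2 -6; 0 0 1]
T3·…·T1 = [-8/5 9/10 -2/5; 6/5 6/5 -36/5; 0 0 1]
T4·…·T1 = [-8/5 9/10 -2/5; -6/5 -6/5 36/5; 0 0 1]
det M = 3; M⁻¹ = [-2/5 -3/10 2; 2/5 -8/15 4; 0 0 1]
M⁻¹ · (19/30, 68/5)ᵀ = (-7/3, -3)ᵀ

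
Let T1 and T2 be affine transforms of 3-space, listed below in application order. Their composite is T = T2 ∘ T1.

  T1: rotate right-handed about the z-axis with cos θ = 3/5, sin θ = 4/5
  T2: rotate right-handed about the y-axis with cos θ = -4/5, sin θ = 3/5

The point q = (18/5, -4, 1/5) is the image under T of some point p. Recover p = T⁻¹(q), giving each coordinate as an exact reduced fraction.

p = (-5, 0, 2)

T1 = [3/5 -4/5 0 0; 4/5 3/5 0 0; 0 0 1 0; 0 0 0 1]
T2·T1 = [-12/25 16/25 3/5 0; 4/5 3/5 0 0; -9/25 12/25 -4/5 0; 0 0 0 1]
det M = 1; M⁻¹ = [-12/25 4/5 -9/25 0; 16/25 3/5 12/25 0; 3/5 0 -4/5 0; 0 0 0 1]
M⁻¹ · (18/5, -4, 1/5)ᵀ = (-5, 0, 2)ᵀ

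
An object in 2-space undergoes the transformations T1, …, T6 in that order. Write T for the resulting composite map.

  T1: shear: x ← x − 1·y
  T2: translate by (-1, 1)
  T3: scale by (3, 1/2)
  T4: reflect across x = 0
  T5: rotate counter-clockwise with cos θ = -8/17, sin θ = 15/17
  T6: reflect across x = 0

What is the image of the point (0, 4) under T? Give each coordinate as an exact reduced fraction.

T(p) = (315/34, 205/17)

T1 shear: x ← x − 1·y: (0, 4) → (-4, 4)
T2 translate by (-1, 1): (-4, 4) → (-5, 5)
T3 scale by (3, 1/2): (-5, 5) → (-15, 5/2)
T4 reflect across x = 0: (-15, 5/2) → (15, 5/2)
T5 rotate counter-clockwise with cos θ = -8/17, sin θ = 15/17: (15, 5/2) → (-315/34, 205/17)
T6 reflect across x = 0: (-315/34, 205/17) → (315/34, 205/17)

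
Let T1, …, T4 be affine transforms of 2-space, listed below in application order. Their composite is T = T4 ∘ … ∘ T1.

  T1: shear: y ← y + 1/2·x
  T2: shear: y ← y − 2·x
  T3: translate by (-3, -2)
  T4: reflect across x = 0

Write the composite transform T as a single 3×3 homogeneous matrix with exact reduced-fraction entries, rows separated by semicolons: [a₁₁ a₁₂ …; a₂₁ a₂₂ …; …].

T = [-1 0 3; -3/2 1 -2; 0 0 1]

T1 = [1 0 0; 1/2 1 0; 0 0 1]
T2·T1 = [1 0 0; -3/2 1 0; 0 0 1]
T3·…·T1 = [1 0 -3; -3/2 1 -2; 0 0 1]
T4·…·T1 = [-1 0 3; -3/2 1 -2; 0 0 1]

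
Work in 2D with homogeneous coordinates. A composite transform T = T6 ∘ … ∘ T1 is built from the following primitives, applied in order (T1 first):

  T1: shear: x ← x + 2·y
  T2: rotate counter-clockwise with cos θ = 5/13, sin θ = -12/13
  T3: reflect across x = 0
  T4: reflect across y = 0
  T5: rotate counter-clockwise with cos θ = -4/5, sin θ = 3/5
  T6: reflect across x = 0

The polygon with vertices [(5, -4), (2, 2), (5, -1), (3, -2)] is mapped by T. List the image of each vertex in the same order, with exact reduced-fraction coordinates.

T1 shear: x ← x + 2·y: (5, -4) → (-3, -4); (2, 2) → (6, 2); (5, -1) → (3, -1); (3, -2) → (-1, -2)
T2 rotate counter-clockwise with cos θ = 5/13, sin θ = -12/13: (-3, -4) → (-63/13, 16/13); (6, 2) → (54/13, -62/13); (3, -1) → (3/13, -41/13); (-1, -2) → (-29/13, 2/13)
T3 reflect across x = 0: (-63/13, 16/13) → (63/13, 16/13); (54/13, -62/13) → (-54/13, -62/13); (3/13, -41/13) → (-3/13, -41/13); (-29/13, 2/13) → (29/13, 2/13)
T4 reflect across y = 0: (63/13, 16/13) → (63/13, -16/13); (-54/13, -62/13) → (-54/13, 62/13); (-3/13, -41/13) → (-3/13, 41/13); (29/13, 2/13) → (29/13, -2/13)
T5 rotate counter-clockwise with cos θ = -4/5, sin θ = 3/5: (63/13, -16/13) → (-204/65, 253/65); (-54/13, 62/13) → (6/13, -82/13); (-3/13, 41/13) → (-111/65, -173/65); (29/13, -2/13) → (-22/13, 19/13)
T6 reflect across x = 0: (-204/65, 253/65) → (204/65, 253/65); (6/13, -82/13) → (-6/13, -82/13); (-111/65, -173/65) → (111/65, -173/65); (-22/13, 19/13) → (22/13, 19/13)

image vertices: (204/65, 253/65), (-6/13, -82/13), (111/65, -173/65), (22/13, 19/13)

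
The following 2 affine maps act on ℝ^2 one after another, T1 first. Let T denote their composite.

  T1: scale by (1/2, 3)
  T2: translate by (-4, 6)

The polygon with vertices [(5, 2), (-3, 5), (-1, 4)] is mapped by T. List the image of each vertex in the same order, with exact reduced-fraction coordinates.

T1 scale by (1/2, 3): (5, 2) → (5/2, 6); (-3, 5) → (-3/2, 15); (-1, 4) → (-1/2, 12)
T2 translate by (-4, 6): (5/2, 6) → (-3/2, 12); (-3/2, 15) → (-11/2, 21); (-1/2, 12) → (-9/2, 18)

image vertices: (-3/2, 12), (-11/2, 21), (-9/2, 18)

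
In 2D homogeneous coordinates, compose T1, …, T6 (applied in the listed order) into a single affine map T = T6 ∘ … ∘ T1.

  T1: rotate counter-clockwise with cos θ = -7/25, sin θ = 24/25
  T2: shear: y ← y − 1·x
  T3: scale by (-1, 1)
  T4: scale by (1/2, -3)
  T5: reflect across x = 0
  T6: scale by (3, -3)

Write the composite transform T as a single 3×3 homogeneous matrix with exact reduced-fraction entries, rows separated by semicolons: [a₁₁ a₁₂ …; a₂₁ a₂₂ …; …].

T1 = [-7/25 -24/25 0; 24/25 -7/25 0; 0 0 1]
T2·T1 = [-7/25 -24/25 0; 31/25 17/25 0; 0 0 1]
T3·…·T1 = [7/25 24/25 0; 31/25 17/25 0; 0 0 1]
T4·…·T1 = [7/50 12/25 0; -93/25 -51/25 0; 0 0 1]
T5·…·T1 = [-7/50 -12/25 0; -93/25 -51/25 0; 0 0 1]
T6·…·T1 = [-21/50 -36/25 0; 279/25 153/25 0; 0 0 1]

T = [-21/50 -36/25 0; 279/25 153/25 0; 0 0 1]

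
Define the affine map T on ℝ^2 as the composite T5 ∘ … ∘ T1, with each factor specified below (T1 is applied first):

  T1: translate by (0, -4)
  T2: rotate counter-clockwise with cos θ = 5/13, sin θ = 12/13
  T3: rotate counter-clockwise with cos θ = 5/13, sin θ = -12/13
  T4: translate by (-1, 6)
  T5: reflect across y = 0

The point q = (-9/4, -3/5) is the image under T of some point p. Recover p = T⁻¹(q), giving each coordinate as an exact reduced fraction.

p = (-5/4, -7/5)

T1 = [1 0 0; 0 1 -4; 0 0 1]
T2·T1 = [5/13 -12/13 48/13; 12/13 5/13 -20/13; 0 0 1]
T3·…·T1 = [1 0 0; 0 1 -4; 0 0 1]
T4·…·T1 = [1 0 -1; 0 1 2; 0 0 1]
T5·…·T1 = [1 0 -1; 0 -1 -2; 0 0 1]
det M = -1; M⁻¹ = [1 0 1; 0 -1 -2; 0 0 1]
M⁻¹ · (-9/4, -3/5)ᵀ = (-5/4, -7/5)ᵀ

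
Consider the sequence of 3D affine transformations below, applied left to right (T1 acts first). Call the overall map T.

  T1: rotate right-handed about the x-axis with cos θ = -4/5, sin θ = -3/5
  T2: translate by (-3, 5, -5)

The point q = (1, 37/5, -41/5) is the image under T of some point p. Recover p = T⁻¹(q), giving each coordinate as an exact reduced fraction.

T1 = [1 0 0 0; 0 -4/5 3/5 0; 0 -3/5 -4/5 0; 0 0 0 1]
T2·T1 = [1 0 0 -3; 0 -4/5 3/5 5; 0 -3/5 -4/5 -5; 0 0 0 1]
det M = 1; M⁻¹ = [1 0 0 3; 0 -4/5 -3/5 1; 0 3/5 -4/5 -7; 0 0 0 1]
M⁻¹ · (1, 37/5, -41/5)ᵀ = (4, 0, 4)ᵀ

p = (4, 0, 4)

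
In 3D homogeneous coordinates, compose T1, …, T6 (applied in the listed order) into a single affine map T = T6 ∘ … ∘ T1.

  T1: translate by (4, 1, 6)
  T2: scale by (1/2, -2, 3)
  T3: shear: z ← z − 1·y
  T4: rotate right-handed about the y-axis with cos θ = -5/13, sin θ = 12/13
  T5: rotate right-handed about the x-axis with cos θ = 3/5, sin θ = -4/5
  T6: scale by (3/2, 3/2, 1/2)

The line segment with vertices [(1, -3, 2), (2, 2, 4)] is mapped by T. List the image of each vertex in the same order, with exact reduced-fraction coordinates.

image vertices: (105/4, -42/5, -23/5), (1251/26, -1647/65, -168/65)

T1 translate by (4, 1, 6): (1, -3, 2) → (5, -2, 8); (2, 2, 4) → (6, 3, 10)
T2 scale by (1/2, -2, 3): (5, -2, 8) → (5/2, 4, 24); (6, 3, 10) → (3, -6, 30)
T3 shear: z ← z − 1·y: (5/2, 4, 24) → (5/2, 4, 20); (3, -6, 30) → (3, -6, 36)
T4 rotate right-handed about the y-axis with cos θ = -5/13, sin θ = 12/13: (5/2, 4, 20) → (35/2, 4, -10); (3, -6, 36) → (417/13, -6, -216/13)
T5 rotate right-handed about the x-axis with cos θ = 3/5, sin θ = -4/5: (35/2, 4, -10) → (35/2, -28/5, -46/5); (417/13, -6, -216/13) → (417/13, -1098/65, -336/65)
T6 scale by (3/2, 3/2, 1/2): (35/2, -28/5, -46/5) → (105/4, -42/5, -23/5); (417/13, -1098/65, -336/65) → (1251/26, -1647/65, -168/65)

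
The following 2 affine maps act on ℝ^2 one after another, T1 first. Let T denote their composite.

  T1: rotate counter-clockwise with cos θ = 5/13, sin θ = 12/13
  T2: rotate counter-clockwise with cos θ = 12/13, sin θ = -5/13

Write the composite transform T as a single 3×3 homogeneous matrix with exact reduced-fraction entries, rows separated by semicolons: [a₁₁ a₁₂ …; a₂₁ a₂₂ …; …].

T1 = [5/13 -12/13 0; 12/13 5/13 0; 0 0 1]
T2·T1 = [120/169 -119/169 0; 119/169 120/169 0; 0 0 1]

T = [120/169 -119/169 0; 119/169 120/169 0; 0 0 1]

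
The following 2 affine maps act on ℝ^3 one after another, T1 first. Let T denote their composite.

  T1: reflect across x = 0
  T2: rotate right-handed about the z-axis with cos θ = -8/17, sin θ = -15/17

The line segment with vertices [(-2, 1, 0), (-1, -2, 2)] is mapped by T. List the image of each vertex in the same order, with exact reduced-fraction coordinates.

T1 reflect across x = 0: (-2, 1, 0) → (2, 1, 0); (-1, -2, 2) → (1, -2, 2)
T2 rotate right-handed about the z-axis with cos θ = -8/17, sin θ = -15/17: (2, 1, 0) → (-1/17, -38/17, 0); (1, -2, 2) → (-38/17, 1/17, 2)

image vertices: (-1/17, -38/17, 0), (-38/17, 1/17, 2)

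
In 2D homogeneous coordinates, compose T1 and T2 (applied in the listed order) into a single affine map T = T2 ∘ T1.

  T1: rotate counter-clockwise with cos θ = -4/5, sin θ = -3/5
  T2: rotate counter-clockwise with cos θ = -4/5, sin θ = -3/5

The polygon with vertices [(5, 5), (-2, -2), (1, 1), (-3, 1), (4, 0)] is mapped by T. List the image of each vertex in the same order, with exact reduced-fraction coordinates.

image vertices: (-17/5, 31/5), (34/25, -62/25), (-17/25, 31/25), (-9/5, -13/5), (28/25, 96/25)

T1 rotate counter-clockwise with cos θ = -4/5, sin θ = -3/5: (5, 5) → (-1, -7); (-2, -2) → (2/5, 14/5); (1, 1) → (-1/5, -7/5); (-3, 1) → (3, 1); (4, 0) → (-16/5, -12/5)
T2 rotate counter-clockwise with cos θ = -4/5, sin θ = -3/5: (-1, -7) → (-17/5, 31/5); (2/5, 14/5) → (34/25, -62/25); (-1/5, -7/5) → (-17/25, 31/25); (3, 1) → (-9/5, -13/5); (-16/5, -12/5) → (28/25, 96/25)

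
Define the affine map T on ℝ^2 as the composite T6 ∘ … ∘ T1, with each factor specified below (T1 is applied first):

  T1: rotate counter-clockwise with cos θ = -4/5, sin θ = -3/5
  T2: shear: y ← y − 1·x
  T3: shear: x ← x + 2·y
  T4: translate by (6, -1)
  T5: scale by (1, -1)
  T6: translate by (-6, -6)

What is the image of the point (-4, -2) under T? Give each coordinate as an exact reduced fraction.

T(p) = (6, -7)

T1 rotate counter-clockwise with cos θ = -4/5, sin θ = -3/5: (-4, -2) → (2, 4)
T2 shear: y ← y − 1·x: (2, 4) → (2, 2)
T3 shear: x ← x + 2·y: (2, 2) → (6, 2)
T4 translate by (6, -1): (6, 2) → (12, 1)
T5 scale by (1, -1): (12, 1) → (12, -1)
T6 translate by (-6, -6): (12, -1) → (6, -7)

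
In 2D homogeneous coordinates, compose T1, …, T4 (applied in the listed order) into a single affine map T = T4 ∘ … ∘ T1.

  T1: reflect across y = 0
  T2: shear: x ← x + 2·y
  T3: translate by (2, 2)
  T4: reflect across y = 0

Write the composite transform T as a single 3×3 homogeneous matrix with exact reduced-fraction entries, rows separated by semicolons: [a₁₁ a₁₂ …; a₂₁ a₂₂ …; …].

T1 = [1 0 0; 0 -1 0; 0 0 1]
T2·T1 = [1 -2 0; 0 -1 0; 0 0 1]
T3·…·T1 = [1 -2 2; 0 -1 2; 0 0 1]
T4·…·T1 = [1 -2 2; 0 1 -2; 0 0 1]

T = [1 -2 2; 0 1 -2; 0 0 1]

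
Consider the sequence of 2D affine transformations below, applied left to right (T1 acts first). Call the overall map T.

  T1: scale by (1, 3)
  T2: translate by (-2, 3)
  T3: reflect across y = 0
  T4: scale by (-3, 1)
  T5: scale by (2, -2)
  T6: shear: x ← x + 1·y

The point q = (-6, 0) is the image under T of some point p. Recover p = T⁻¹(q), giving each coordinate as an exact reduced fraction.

T1 = [1 0 0; 0 3 0; 0 0 1]
T2·T1 = [1 0 -2; 0 3 3; 0 0 1]
T3·…·T1 = [1 0 -2; 0 -3 -3; 0 0 1]
T4·…·T1 = [-3 0 6; 0 -3 -3; 0 0 1]
T5·…·T1 = [-6 0 12; 0 6 6; 0 0 1]
T6·…·T1 = [-6 6 18; 0 6 6; 0 0 1]
det M = -36; M⁻¹ = [-1/6 1/6 2; 0 1/6 -1; 0 0 1]
M⁻¹ · (-6, 0)ᵀ = (3, -1)ᵀ

p = (3, -1)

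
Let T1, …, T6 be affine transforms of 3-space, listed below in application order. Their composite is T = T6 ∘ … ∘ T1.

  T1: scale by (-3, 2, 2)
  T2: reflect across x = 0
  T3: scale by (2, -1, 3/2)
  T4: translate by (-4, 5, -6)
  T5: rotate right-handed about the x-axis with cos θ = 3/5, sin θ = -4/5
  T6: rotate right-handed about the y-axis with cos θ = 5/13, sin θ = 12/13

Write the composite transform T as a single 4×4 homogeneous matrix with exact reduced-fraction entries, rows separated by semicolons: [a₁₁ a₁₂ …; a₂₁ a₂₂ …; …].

T1 = [-3 0 0 0; 0 2 0 0; 0 0 2 0; 0 0 0 1]
T2·T1 = [3 0 0 0; 0 2 0 0; 0 0 2 0; 0 0 0 1]
T3·…·T1 = [6 0 0 0; 0 -2 0 0; 0 0 3 0; 0 0 0 1]
T4·…·T1 = [6 0 0 -4; 0 -2 0 5; 0 0 3 -6; 0 0 0 1]
T5·…·T1 = [6 0 0 -4; 0 -6/5 12/5 -9/5; 0 8/5 9/5 -38/5; 0 0 0 1]
T6·…·T1 = [30/13 96/65 108/65 -556/65; 0 -6/5 12/5 -9/5; -72/13 8/13 9/13 10/13; 0 0 0 1]

T = [30/13 96/65 108/65 -556/65; 0 -6/5 12/5 -9/5; -72/13 8/13 9/13 10/13; 0 0 0 1]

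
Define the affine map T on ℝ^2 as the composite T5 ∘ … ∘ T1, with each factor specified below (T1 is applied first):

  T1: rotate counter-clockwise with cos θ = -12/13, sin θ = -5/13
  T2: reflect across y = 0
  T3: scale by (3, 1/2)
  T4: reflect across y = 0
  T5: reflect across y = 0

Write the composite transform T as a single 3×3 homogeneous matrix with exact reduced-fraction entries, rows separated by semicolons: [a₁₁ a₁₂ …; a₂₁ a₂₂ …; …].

T1 = [-12/13 5/13 0; -5/13 -12/13 0; 0 0 1]
T2·T1 = [-12/13 5/13 0; 5/13 12/13 0; 0 0 1]
T3·…·T1 = [-36/13 15/13 0; 5/26 6/13 0; 0 0 1]
T4·…·T1 = [-36/13 15/13 0; -5/26 -6/13 0; 0 0 1]
T5·…·T1 = [-36/13 15/13 0; 5/26 6/13 0; 0 0 1]

T = [-36/13 15/13 0; 5/26 6/13 0; 0 0 1]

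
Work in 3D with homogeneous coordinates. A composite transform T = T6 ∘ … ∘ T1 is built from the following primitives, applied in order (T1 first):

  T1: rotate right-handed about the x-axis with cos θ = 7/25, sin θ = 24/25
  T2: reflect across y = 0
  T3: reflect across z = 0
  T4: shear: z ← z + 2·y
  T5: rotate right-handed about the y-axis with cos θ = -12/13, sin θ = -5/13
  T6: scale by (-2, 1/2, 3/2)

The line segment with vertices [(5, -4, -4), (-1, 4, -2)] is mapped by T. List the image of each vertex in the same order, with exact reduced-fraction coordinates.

image vertices: (576/65, -34/25, 2307/650), (-588/65, -38/25, 8049/650)

T1 rotate right-handed about the x-axis with cos θ = 7/25, sin θ = 24/25: (5, -4, -4) → (5, 68/25, -124/25); (-1, 4, -2) → (-1, 76/25, 82/25)
T2 reflect across y = 0: (5, 68/25, -124/25) → (5, -68/25, -124/25); (-1, 76/25, 82/25) → (-1, -76/25, 82/25)
T3 reflect across z = 0: (5, -68/25, -124/25) → (5, -68/25, 124/25); (-1, -76/25, 82/25) → (-1, -76/25, -82/25)
T4 shear: z ← z + 2·y: (5, -68/25, 124/25) → (5, -68/25, -12/25); (-1, -76/25, -82/25) → (-1, -76/25, -234/25)
T5 rotate right-handed about the y-axis with cos θ = -12/13, sin θ = -5/13: (5, -68/25, -12/25) → (-288/65, -68/25, 769/325); (-1, -76/25, -234/25) → (294/65, -76/25, 2683/325)
T6 scale by (-2, 1/2, 3/2): (-288/65, -68/25, 769/325) → (576/65, -34/25, 2307/650); (294/65, -76/25, 2683/325) → (-588/65, -38/25, 8049/650)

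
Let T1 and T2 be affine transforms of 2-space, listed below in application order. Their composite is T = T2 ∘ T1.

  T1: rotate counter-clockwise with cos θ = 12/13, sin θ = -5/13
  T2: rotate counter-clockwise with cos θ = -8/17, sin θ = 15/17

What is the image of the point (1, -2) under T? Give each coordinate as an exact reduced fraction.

T1 rotate counter-clockwise with cos θ = 12/13, sin θ = -5/13: (1, -2) → (2/13, -29/13)
T2 rotate counter-clockwise with cos θ = -8/17, sin θ = 15/17: (2/13, -29/13) → (419/221, 262/221)

T(p) = (419/221, 262/221)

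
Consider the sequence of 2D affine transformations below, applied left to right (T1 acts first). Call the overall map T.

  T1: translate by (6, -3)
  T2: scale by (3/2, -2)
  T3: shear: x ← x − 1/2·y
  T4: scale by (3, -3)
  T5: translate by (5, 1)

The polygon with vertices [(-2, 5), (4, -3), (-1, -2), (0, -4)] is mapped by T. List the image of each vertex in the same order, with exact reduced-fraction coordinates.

T1 translate by (6, -3): (-2, 5) → (4, 2); (4, -3) → (10, -6); (-1, -2) → (5, -5); (0, -4) → (6, -7)
T2 scale by (3/2, -2): (4, 2) → (6, -4); (10, -6) → (15, 12); (5, -5) → (15/2, 10); (6, -7) → (9, 14)
T3 shear: x ← x − 1/2·y: (6, -4) → (8, -4); (15, 12) → (9, 12); (15/2, 10) → (5/2, 10); (9, 14) → (2, 14)
T4 scale by (3, -3): (8, -4) → (24, 12); (9, 12) → (27, -36); (5/2, 10) → (15/2, -30); (2, 14) → (6, -42)
T5 translate by (5, 1): (24, 12) → (29, 13); (27, -36) → (32, -35); (15/2, -30) → (25/2, -29); (6, -42) → (11, -41)

image vertices: (29, 13), (32, -35), (25/2, -29), (11, -41)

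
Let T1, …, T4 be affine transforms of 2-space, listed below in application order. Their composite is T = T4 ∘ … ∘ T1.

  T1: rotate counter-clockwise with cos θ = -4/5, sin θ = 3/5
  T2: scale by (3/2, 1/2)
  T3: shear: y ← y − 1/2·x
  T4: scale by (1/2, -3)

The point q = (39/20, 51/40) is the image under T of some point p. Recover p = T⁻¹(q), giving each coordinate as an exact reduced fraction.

p = (-1/4, -4)

T1 = [-4/5 -3/5 0; 3/5 -4/5 0; 0 0 1]
T2·T1 = [-6/5 -9/10 0; 3/10 -2/5 0; 0 0 1]
T3·…·T1 = [-6/5 -9/10 0; 9/10 1/20 0; 0 0 1]
T4·…·T1 = [-3/5 -9/20 0; -27/10 -3/20 0; 0 0 1]
det M = -9/8; M⁻¹ = [2/15 -2/5 0; -12/5 8/15 0; 0 0 1]
M⁻¹ · (39/20, 51/40)ᵀ = (-1/4, -4)ᵀ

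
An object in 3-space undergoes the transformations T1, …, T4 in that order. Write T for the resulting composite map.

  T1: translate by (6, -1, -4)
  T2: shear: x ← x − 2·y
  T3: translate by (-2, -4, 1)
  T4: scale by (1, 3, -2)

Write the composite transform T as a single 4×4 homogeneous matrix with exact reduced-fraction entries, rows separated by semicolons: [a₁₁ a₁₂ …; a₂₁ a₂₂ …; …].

T1 = [1 0 0 6; 0 1 0 -1; 0 0 1 -4; 0 0 0 1]
T2·T1 = [1 -2 0 8; 0 1 0 -1; 0 0 1 -4; 0 0 0 1]
T3·…·T1 = [1 -2 0 6; 0 1 0 -5; 0 0 1 -3; 0 0 0 1]
T4·…·T1 = [1 -2 0 6; 0 3 0 -15; 0 0 -2 6; 0 0 0 1]

T = [1 -2 0 6; 0 3 0 -15; 0 0 -2 6; 0 0 0 1]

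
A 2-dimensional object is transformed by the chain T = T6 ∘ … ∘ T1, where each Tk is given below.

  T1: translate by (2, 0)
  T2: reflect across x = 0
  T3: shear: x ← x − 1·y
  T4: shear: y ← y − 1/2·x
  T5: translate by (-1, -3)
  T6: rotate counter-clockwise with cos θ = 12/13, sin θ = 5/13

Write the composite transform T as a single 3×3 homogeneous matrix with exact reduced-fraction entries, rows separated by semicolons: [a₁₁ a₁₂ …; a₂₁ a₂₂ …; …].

T = [-29/26 -3/2 -2; 1/13 1 -3; 0 0 1]

T1 = [1 0 2; 0 1 0; 0 0 1]
T2·T1 = [-1 0 -2; 0 1 0; 0 0 1]
T3·…·T1 = [-1 -1 -2; 0 1 0; 0 0 1]
T4·…·T1 = [-1 -1 -2; 1/2 3/2 1; 0 0 1]
T5·…·T1 = [-1 -1 -3; 1/2 3/2 -2; 0 0 1]
T6·…·T1 = [-29/26 -3/2 -2; 1/13 1 -3; 0 0 1]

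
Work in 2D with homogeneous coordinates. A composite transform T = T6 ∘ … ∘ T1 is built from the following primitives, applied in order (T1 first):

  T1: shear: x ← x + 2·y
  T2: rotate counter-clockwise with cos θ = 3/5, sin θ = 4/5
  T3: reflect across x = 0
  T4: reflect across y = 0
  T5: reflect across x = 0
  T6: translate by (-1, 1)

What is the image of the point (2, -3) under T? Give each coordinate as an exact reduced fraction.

T(p) = (-1, 6)

T1 shear: x ← x + 2·y: (2, -3) → (-4, -3)
T2 rotate counter-clockwise with cos θ = 3/5, sin θ = 4/5: (-4, -3) → (0, -5)
T3 reflect across x = 0: (0, -5) → (0, -5)
T4 reflect across y = 0: (0, -5) → (0, 5)
T5 reflect across x = 0: (0, 5) → (0, 5)
T6 translate by (-1, 1): (0, 5) → (-1, 6)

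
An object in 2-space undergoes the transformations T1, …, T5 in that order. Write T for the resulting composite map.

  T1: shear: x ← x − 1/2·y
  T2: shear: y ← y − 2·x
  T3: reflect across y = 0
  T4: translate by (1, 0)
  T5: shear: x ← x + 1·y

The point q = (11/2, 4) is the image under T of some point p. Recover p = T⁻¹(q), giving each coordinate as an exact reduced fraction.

T1 = [1 -1/2 0; 0 1 0; 0 0 1]
T2·T1 = [1 -1/2 0; -2 2 0; 0 0 1]
T3·…·T1 = [1 -1/2 0; 2 -2 0; 0 0 1]
T4·…·T1 = [1 -1/2 1; 2 -2 0; 0 0 1]
T5·…·T1 = [3 -5/2 1; 2 -2 0; 0 0 1]
det M = -1; M⁻¹ = [2 -5/2 -2; 2 -3 -2; 0 0 1]
M⁻¹ · (11/2, 4)ᵀ = (-1, -3)ᵀ

p = (-1, -3)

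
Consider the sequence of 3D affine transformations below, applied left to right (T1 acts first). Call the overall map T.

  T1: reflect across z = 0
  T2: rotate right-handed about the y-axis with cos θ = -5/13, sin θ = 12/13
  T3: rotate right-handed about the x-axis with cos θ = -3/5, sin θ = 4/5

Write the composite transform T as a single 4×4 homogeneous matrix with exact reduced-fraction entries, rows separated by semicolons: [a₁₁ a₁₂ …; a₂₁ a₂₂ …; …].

T = [-5/13 0 -12/13 0; 48/65 -3/5 -4/13 0; 36/65 4/5 -3/13 0; 0 0 0 1]

T1 = [1 0 0 0; 0 1 0 0; 0 0 -1 0; 0 0 0 1]
T2·T1 = [-5/13 0 -12/13 0; 0 1 0 0; -12/13 0 5/13 0; 0 0 0 1]
T3·…·T1 = [-5/13 0 -12/13 0; 48/65 -3/5 -4/13 0; 36/65 4/5 -3/13 0; 0 0 0 1]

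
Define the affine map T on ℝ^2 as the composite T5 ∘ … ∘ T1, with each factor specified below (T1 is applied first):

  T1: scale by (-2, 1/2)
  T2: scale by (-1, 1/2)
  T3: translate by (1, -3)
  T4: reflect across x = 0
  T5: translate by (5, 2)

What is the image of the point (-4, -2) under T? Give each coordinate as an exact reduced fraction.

T1 scale by (-2, 1/2): (-4, -2) → (8, -1)
T2 scale by (-1, 1/2): (8, -1) → (-8, -1/2)
T3 translate by (1, -3): (-8, -1/2) → (-7, -7/2)
T4 reflect across x = 0: (-7, -7/2) → (7, -7/2)
T5 translate by (5, 2): (7, -7/2) → (12, -3/2)

T(p) = (12, -3/2)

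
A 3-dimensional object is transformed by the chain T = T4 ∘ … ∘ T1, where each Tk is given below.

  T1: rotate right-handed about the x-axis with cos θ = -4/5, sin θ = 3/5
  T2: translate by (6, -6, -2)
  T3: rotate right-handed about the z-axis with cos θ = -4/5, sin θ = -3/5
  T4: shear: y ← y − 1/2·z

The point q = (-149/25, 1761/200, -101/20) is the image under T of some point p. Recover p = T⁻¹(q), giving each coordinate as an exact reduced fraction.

T1 = [1 0 0 0; 0 -4/5 -3/5 0; 0 3/5 -4/5 0; 0 0 0 1]
T2·T1 = [1 0 0 6; 0 -4/5 -3/5 -6; 0 3/5 -4/5 -2; 0 0 0 1]
T3·…·T1 = [-4/5 -12/25 -9/25 -42/5; -3/5 16/25 12/25 6/5; 0 3/5 -4/5 -2; 0 0 0 1]
T4·…·T1 = [-4/5 -12/25 -9/25 -42/5; -3/5 17/50 22/25 11/5; 0 3/5 -4/5 -2; 0 0 0 1]
det M = 1; M⁻¹ = [-4/5 -3/5 -3/10 -6; -12/25 16/25 23/25 -18/5; -9/25 12/25 -14/25 -26/5; 0 0 0 1]
M⁻¹ · (-149/25, 1761/200, -101/20)ᵀ = (-5, 1/4, 4)ᵀ

p = (-5, 1/4, 4)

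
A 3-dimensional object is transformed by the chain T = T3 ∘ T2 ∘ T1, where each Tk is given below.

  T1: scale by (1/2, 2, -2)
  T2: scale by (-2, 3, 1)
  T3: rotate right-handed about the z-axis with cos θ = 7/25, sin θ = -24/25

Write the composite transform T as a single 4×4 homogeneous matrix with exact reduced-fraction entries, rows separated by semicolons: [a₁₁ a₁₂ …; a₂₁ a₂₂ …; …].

T = [-7/25 144/25 0 0; 24/25 42/25 0 0; 0 0 -2 0; 0 0 0 1]

T1 = [1/2 0 0 0; 0 2 0 0; 0 0 -2 0; 0 0 0 1]
T2·T1 = [-1 0 0 0; 0 6 0 0; 0 0 -2 0; 0 0 0 1]
T3·…·T1 = [-7/25 144/25 0 0; 24/25 42/25 0 0; 0 0 -2 0; 0 0 0 1]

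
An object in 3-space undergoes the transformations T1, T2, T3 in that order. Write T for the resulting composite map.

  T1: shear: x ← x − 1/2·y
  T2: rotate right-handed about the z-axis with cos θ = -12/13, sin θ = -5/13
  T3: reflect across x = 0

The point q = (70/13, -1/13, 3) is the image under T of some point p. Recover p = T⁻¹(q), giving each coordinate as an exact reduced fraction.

T1 = [1 -1/2 0 0; 0 1 0 0; 0 0 1 0; 0 0 0 1]
T2·T1 = [-12/13 11/13 0 0; -5/13 -19/26 0 0; 0 0 1 0; 0 0 0 1]
T3·…·T1 = [12/13 -11/13 0 0; -5/13 -19/26 0 0; 0 0 1 0; 0 0 0 1]
det M = -1; M⁻¹ = [19/26 -11/13 0 0; -5/13 -12/13 0 0; 0 0 1 0; 0 0 0 1]
M⁻¹ · (70/13, -1/13, 3)ᵀ = (4, -2, 3)ᵀ

p = (4, -2, 3)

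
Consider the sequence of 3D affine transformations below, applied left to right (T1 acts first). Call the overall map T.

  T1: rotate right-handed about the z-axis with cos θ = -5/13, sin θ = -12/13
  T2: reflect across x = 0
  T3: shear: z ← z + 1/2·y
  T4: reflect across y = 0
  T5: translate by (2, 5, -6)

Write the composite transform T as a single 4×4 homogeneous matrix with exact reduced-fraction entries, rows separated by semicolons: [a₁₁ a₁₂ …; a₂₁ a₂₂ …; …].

T = [5/13 -12/13 0 2; 12/13 5/13 0 5; -6/13 -5/26 1 -6; 0 0 0 1]

T1 = [-5/13 12/13 0 0; -12/13 -5/13 0 0; 0 0 1 0; 0 0 0 1]
T2·T1 = [5/13 -12/13 0 0; -12/13 -5/13 0 0; 0 0 1 0; 0 0 0 1]
T3·…·T1 = [5/13 -12/13 0 0; -12/13 -5/13 0 0; -6/13 -5/26 1 0; 0 0 0 1]
T4·…·T1 = [5/13 -12/13 0 0; 12/13 5/13 0 0; -6/13 -5/26 1 0; 0 0 0 1]
T5·…·T1 = [5/13 -12/13 0 2; 12/13 5/13 0 5; -6/13 -5/26 1 -6; 0 0 0 1]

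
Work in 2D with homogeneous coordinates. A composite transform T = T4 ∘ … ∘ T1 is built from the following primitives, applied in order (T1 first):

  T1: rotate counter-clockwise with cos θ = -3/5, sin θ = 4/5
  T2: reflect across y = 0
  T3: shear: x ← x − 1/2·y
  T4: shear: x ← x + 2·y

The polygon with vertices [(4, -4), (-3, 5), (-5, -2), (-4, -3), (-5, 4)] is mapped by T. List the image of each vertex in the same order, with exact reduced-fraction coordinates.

T1 rotate counter-clockwise with cos θ = -3/5, sin θ = 4/5: (4, -4) → (4/5, 28/5); (-3, 5) → (-11/5, -27/5); (-5, -2) → (23/5, -14/5); (-4, -3) → (24/5, -7/5); (-5, 4) → (-1/5, -32/5)
T2 reflect across y = 0: (4/5, 28/5) → (4/5, -28/5); (-11/5, -27/5) → (-11/5, 27/5); (23/5, -14/5) → (23/5, 14/5); (24/5, -7/5) → (24/5, 7/5); (-1/5, -32/5) → (-1/5, 32/5)
T3 shear: x ← x − 1/2·y: (4/5, -28/5) → (18/5, -28/5); (-11/5, 27/5) → (-49/10, 27/5); (23/5, 14/5) → (16/5, 14/5); (24/5, 7/5) → (41/10, 7/5); (-1/5, 32/5) → (-17/5, 32/5)
T4 shear: x ← x + 2·y: (18/5, -28/5) → (-38/5, -28/5); (-49/10, 27/5) → (59/10, 27/5); (16/5, 14/5) → (44/5, 14/5); (41/10, 7/5) → (69/10, 7/5); (-17/5, 32/5) → (47/5, 32/5)

image vertices: (-38/5, -28/5), (59/10, 27/5), (44/5, 14/5), (69/10, 7/5), (47/5, 32/5)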